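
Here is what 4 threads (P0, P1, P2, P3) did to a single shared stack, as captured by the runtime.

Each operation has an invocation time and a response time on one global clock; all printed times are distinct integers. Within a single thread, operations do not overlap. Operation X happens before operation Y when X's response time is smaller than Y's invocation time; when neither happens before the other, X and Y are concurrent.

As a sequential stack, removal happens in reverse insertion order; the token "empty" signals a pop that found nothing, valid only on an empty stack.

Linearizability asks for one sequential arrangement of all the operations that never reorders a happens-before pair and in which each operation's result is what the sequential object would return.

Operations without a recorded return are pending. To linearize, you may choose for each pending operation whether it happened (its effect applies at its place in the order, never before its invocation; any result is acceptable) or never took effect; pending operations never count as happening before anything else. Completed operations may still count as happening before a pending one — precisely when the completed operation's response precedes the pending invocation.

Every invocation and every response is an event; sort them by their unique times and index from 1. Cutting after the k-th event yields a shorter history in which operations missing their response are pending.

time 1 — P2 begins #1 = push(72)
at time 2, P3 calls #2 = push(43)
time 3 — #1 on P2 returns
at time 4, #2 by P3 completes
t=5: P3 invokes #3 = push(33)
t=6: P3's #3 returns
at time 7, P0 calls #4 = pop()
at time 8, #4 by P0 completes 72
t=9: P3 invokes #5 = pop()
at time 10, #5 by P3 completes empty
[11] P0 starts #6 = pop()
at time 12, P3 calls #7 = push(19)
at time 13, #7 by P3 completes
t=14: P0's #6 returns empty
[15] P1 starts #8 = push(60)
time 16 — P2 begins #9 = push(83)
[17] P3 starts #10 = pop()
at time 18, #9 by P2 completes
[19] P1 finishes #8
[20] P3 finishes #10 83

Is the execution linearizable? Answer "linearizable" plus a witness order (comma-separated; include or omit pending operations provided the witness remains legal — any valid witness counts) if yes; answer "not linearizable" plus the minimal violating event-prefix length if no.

not linearizable — minimal violating prefix: 8 events

cut after 7 events: linearizable; cut after 8 events (#4 responds, time 8): not linearizable
every one of the 2 real-time-consistent orders over 4 completed stack ops fails the sequential spec
e.g. #1, #2, #3, #4: illegal at step 4, since #4 pop() → 72 cannot apply there
e.g. #2, #1, #3, #4: illegal at step 4, since #4 pop() → 72 cannot apply there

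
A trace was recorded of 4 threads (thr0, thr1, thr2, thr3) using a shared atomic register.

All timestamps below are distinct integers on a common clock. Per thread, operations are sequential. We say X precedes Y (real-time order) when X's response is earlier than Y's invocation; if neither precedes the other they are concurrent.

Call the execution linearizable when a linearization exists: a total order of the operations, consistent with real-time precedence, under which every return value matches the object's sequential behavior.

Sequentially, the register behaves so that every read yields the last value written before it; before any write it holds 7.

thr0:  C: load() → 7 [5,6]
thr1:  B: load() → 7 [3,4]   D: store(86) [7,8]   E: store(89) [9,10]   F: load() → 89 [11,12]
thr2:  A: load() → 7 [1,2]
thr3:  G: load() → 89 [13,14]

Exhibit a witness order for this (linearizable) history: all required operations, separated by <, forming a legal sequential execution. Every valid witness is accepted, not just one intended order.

step 1: A load() → 7 — value 7
step 2: B load() → 7 — value 7
step 3: C load() → 7 — value 7
step 4: D store(86) — value 86
step 5: E store(89) — value 89
step 6: F load() → 89 — value 89
step 7: G load() → 89 — value 89

A < B < C < D < E < F < G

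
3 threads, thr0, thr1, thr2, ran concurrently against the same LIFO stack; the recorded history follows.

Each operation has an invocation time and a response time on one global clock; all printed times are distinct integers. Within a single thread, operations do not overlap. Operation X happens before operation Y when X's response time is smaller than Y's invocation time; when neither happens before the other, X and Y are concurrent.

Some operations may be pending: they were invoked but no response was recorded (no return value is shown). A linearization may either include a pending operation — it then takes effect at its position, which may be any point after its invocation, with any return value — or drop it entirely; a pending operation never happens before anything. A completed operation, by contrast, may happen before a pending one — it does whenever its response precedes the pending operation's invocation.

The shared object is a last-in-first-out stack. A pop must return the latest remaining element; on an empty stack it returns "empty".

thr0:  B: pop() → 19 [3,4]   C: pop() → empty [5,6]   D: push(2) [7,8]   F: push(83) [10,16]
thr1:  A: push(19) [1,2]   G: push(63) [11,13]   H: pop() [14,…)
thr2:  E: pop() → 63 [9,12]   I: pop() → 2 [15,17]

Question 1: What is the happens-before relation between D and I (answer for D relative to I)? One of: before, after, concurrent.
Answer: before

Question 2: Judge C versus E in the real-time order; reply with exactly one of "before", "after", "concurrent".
Answer: before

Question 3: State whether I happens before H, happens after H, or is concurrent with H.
Answer: concurrent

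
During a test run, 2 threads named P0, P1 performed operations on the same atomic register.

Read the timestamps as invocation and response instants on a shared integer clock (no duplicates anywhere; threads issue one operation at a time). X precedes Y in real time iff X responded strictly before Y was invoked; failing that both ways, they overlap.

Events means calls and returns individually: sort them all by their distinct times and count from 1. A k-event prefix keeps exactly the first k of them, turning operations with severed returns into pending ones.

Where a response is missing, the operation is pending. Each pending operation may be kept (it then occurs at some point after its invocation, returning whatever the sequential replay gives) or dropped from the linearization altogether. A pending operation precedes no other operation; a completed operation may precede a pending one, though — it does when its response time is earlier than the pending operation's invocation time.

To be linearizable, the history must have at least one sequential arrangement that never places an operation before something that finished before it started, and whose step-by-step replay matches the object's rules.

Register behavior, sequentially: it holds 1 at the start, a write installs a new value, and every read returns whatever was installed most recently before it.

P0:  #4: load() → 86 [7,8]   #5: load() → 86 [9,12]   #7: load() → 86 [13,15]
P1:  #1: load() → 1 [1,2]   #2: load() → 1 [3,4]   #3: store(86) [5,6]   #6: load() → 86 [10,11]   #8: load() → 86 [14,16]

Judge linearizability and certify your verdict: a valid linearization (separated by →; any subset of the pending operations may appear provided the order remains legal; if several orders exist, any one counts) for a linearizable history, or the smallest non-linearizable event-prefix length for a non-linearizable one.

after step 1 (#1 load() → 1): value 1
after step 2 (#2 load() → 1): value 1
after step 3 (#3 store(86)): value 86
after step 4 (#4 load() → 86): value 86
after step 5 (#5 load() → 86): value 86
after step 6 (#6 load() → 86): value 86
after step 7 (#7 load() → 86): value 86
after step 8 (#8 load() → 86): value 86

linearizable — witness: #1 → #2 → #3 → #4 → #5 → #6 → #7 → #8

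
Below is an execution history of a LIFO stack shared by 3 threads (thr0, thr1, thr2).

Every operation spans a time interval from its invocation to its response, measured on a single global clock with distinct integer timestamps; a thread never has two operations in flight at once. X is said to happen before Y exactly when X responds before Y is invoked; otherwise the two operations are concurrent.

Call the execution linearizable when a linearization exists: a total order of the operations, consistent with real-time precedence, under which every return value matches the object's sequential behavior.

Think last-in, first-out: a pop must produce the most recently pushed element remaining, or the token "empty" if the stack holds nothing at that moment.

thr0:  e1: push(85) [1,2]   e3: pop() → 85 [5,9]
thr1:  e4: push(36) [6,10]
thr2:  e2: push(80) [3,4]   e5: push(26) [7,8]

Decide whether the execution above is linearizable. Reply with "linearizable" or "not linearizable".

cut after 8 events: linearizable; cut after 9 events (e3 responds, time 9): not linearizable
4 completed operations, 2 real-time-consistent orders — every LIFO stack replay fails
including or dropping the 1 pending operation (e4) in any combination fails
take e1, e2, e3, e5 (pending dropped): step 3 already fails, because e3 pop() → 85 cannot occur there
take e1, e2, e5, e3 (pending dropped): step 4 already fails, because e3 pop() → 85 cannot occur there

not linearizable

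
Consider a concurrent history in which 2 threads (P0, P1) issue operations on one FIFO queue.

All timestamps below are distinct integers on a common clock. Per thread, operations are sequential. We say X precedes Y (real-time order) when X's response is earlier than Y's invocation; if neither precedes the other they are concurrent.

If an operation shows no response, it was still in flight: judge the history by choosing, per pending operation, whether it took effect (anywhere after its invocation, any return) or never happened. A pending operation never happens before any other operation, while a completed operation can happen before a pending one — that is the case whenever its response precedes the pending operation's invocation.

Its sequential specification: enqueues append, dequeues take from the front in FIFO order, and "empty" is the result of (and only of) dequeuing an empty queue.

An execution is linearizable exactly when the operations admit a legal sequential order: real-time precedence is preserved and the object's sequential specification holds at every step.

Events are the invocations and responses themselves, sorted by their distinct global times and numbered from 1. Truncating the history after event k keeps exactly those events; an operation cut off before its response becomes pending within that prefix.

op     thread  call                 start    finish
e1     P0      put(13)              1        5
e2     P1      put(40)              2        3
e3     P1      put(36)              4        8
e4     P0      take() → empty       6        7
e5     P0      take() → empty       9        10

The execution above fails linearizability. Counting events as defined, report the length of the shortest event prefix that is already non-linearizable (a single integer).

7

a valid linearization of events 1..6 exists, for instance e1, e2:
after step 1 (e1 put(13)): queue <13>
after step 2 (e2 put(40)): queue <13,40>
include event 7 — e4 responding at 7 — and every candidate order breaks
including or dropping the 1 pending operation (e3) in any combination fails
take e1, e2, e4 (pending dropped): step 3 already fails, because e4 take() → empty cannot occur there
take e2, e1, e4 (pending dropped): step 3 already fails, because e4 take() → empty cannot occur there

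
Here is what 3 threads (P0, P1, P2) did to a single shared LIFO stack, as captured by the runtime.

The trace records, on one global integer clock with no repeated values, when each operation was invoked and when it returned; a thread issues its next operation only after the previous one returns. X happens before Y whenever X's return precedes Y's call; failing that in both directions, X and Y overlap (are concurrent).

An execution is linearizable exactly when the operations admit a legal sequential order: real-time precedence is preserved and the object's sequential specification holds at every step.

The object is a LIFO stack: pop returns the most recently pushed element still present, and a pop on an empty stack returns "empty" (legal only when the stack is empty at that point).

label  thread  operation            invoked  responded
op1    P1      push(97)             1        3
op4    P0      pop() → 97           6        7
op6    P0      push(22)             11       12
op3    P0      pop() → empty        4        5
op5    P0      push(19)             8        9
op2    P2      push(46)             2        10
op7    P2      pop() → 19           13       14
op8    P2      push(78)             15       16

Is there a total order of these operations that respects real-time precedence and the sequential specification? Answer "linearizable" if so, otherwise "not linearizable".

not linearizable

cut after 4 events: linearizable; cut after 5 events (op3 responds, time 5): not linearizable
the sole real-time-consistent order of 2 completed operations fails the LIFO stack replay
no completion choice of the 1 pending operation (op2) rescues it — every subset was tried
take op1, op3 (pending dropped): step 2 already fails, because op3 pop() → empty cannot occur there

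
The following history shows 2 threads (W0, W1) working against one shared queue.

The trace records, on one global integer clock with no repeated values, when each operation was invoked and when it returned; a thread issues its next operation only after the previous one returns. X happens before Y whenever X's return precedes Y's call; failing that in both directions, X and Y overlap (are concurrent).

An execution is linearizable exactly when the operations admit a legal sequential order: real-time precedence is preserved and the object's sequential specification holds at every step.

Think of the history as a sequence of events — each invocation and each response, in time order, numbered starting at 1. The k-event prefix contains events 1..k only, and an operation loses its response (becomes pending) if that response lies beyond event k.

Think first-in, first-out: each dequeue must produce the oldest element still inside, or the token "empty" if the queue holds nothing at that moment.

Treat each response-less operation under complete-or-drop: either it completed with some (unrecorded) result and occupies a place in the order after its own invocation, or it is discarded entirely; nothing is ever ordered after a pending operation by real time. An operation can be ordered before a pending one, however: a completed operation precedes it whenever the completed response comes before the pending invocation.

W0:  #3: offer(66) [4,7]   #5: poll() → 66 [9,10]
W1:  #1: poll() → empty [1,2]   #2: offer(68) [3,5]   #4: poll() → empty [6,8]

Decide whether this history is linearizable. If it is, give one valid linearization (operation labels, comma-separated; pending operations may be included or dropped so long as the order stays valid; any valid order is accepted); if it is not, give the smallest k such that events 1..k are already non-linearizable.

not linearizable — minimal violating prefix: 8 events

already the first 8 events (up to #4's response at time 8) admit no linearization; the first 7 still do
the 4 completed operations admit 3 real-time orders; each fails the queue replay
one such order, #1, #2, #3, #4, breaks at step 4 where #4 poll() → empty is illegal
one such order, #1, #2, #4, #3, breaks at step 3 where #4 poll() → empty is illegal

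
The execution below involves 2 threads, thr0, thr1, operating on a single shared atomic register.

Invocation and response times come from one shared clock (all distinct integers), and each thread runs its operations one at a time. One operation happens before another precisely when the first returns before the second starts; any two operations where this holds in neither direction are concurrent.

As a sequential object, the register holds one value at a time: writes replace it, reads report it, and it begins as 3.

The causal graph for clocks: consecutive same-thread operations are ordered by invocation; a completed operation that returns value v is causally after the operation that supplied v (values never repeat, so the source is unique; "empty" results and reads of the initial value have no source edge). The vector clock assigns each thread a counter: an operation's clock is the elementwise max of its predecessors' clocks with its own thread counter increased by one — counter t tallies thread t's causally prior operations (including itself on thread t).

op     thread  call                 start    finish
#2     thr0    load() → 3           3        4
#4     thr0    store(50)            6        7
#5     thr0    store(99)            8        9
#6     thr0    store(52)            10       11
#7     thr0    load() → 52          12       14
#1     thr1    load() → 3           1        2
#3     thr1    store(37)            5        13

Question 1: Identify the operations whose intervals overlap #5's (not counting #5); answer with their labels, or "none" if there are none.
overlap test against #5 [8,9]: concurrent iff the interval meets 8..9
#1 [1,2]: before
#2 [3,4]: before
#3 [5,13]: concurrent
#4 [6,7]: before
#6 [10,11]: after
#7 [12,14]: after

#3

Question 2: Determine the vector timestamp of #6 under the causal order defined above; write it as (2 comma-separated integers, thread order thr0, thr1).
root op #1, invoked 1: fresh clock plus thr1's own tick → (0, 1)
root op #2, invoked 3: fresh clock plus thr0's own tick → (1, 0)
#3, invoked 5, takes VC(#1)=(0, 1) under max, adds 1 for thr1 → (0, 2)
#4, invoked 6, takes VC(#2)=(1, 0) under max, adds 1 for thr0 → (2, 0)
#5, invoked 8, takes VC(#4)=(2, 0) under max, adds 1 for thr0 → (3, 0)
#6, invoked 10, takes VC(#5)=(3, 0) under max, adds 1 for thr0 → (4, 0)
#7, invoked 12, takes VC(#6)=(4, 0) under max, adds 1 for thr0 → (5, 0)
target: VC(#6) = (4, 0)

(4, 0)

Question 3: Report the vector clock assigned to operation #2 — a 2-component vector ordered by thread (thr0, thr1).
invoked at 1, #1 has no predecessors; its own thr1 bump gives (0, 1)
invoked at 3, #2 has no predecessors; its own thr0 bump gives (1, 0)
#3 (invocation 5): componentwise max over VC(#1)=(0, 1), +1 at thr1, giving (0, 2)
#4 (invocation 6): componentwise max over VC(#2)=(1, 0), +1 at thr0, giving (2, 0)
#5 (invocation 8): componentwise max over VC(#4)=(2, 0), +1 at thr0, giving (3, 0)
#6 (invocation 10): componentwise max over VC(#5)=(3, 0), +1 at thr0, giving (4, 0)
#7 (invocation 12): componentwise max over VC(#6)=(4, 0), +1 at thr0, giving (5, 0)
target: VC(#2) = (1, 0)

(1, 0)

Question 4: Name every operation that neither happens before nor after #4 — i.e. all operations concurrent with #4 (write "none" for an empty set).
concurrent with #4 ([6,7]): every op whose interval crosses 6..7
#1 [1,2]: before
#2 [3,4]: before
#3 [5,13]: concurrent
#5 [8,9]: after
#6 [10,11]: after
#7 [12,14]: after

#3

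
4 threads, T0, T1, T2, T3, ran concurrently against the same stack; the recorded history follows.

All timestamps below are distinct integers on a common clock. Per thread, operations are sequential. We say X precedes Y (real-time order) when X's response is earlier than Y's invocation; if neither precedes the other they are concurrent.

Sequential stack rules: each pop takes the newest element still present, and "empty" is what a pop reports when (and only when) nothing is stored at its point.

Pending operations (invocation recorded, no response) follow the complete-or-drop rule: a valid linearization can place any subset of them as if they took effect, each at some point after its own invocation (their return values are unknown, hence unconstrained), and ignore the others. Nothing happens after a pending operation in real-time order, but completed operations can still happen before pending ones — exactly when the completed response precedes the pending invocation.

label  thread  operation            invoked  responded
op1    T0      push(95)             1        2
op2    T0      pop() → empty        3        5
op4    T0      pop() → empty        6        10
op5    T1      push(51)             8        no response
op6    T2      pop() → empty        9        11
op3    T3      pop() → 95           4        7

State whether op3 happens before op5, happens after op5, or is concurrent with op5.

op3 spans [4,7], op5 spans [8,…)
resp(op3)=7 < inv(op5)=8

before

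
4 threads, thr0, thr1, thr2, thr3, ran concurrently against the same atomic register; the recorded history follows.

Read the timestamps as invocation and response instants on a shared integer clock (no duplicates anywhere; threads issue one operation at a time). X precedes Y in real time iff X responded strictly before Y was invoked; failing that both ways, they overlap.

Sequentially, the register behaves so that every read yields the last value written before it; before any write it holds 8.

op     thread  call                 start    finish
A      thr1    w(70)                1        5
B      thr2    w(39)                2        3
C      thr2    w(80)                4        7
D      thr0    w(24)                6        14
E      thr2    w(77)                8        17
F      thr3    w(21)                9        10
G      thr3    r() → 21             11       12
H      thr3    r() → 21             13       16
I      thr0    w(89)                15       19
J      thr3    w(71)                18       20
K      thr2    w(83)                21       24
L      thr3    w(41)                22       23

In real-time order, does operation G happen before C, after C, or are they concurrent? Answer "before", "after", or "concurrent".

after

G spans [11,12], C spans [4,7]
resp(C)=7 < inv(G)=11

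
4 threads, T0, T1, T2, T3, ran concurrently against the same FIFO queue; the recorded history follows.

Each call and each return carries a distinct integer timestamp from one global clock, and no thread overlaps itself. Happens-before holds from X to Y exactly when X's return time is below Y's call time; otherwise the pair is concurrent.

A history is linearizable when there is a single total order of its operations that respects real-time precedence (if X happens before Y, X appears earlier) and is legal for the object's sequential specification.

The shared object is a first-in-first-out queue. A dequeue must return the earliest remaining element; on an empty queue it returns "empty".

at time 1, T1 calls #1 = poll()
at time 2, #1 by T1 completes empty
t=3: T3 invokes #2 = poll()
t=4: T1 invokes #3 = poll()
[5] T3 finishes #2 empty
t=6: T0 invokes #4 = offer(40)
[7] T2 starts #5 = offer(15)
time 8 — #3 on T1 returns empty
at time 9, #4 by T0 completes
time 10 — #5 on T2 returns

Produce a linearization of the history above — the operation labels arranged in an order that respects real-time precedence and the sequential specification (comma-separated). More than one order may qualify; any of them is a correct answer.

#1, #2, #3, #4, #5

after step 1 (#1 poll() → empty): queue <>
after step 2 (#2 poll() → empty): queue <>
after step 3 (#3 poll() → empty): queue <>
after step 4 (#4 offer(40)): queue <40>
after step 5 (#5 offer(15)): queue <40,15>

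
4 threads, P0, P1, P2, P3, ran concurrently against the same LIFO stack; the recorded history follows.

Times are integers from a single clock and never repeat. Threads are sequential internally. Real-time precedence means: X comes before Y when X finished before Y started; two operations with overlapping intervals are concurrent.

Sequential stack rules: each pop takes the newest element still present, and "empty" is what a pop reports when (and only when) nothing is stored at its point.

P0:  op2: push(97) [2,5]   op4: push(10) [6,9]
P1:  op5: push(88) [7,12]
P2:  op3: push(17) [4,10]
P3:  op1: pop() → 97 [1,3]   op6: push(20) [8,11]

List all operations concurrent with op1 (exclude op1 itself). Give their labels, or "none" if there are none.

overlap test against op1 [1,3]: concurrent iff the interval meets 1..3
op2 [2,5]: concurrent
op3 [4,10]: after
op4 [6,9]: after
op5 [7,12]: after
op6 [8,11]: after

op2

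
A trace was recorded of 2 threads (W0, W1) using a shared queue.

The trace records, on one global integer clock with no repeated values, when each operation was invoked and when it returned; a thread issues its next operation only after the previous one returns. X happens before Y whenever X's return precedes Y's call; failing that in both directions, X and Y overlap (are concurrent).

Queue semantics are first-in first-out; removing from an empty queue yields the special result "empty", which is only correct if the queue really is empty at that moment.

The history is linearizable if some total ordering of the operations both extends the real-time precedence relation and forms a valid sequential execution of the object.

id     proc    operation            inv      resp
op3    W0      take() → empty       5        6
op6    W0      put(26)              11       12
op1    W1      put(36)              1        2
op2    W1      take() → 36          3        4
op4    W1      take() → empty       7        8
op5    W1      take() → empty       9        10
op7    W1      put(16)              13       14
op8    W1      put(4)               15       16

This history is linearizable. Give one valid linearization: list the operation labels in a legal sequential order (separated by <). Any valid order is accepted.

op1 < op2 < op3 < op4 < op5 < op6 < op7 < op8

after step 1 (op1 put(36)): queue <36>
after step 2 (op2 take() → 36): queue <>
after step 3 (op3 take() → empty): queue <>
after step 4 (op4 take() → empty): queue <>
after step 5 (op5 take() → empty): queue <>
after step 6 (op6 put(26)): queue <26>
after step 7 (op7 put(16)): queue <26,16>
after step 8 (op8 put(4)): queue <26,16,4>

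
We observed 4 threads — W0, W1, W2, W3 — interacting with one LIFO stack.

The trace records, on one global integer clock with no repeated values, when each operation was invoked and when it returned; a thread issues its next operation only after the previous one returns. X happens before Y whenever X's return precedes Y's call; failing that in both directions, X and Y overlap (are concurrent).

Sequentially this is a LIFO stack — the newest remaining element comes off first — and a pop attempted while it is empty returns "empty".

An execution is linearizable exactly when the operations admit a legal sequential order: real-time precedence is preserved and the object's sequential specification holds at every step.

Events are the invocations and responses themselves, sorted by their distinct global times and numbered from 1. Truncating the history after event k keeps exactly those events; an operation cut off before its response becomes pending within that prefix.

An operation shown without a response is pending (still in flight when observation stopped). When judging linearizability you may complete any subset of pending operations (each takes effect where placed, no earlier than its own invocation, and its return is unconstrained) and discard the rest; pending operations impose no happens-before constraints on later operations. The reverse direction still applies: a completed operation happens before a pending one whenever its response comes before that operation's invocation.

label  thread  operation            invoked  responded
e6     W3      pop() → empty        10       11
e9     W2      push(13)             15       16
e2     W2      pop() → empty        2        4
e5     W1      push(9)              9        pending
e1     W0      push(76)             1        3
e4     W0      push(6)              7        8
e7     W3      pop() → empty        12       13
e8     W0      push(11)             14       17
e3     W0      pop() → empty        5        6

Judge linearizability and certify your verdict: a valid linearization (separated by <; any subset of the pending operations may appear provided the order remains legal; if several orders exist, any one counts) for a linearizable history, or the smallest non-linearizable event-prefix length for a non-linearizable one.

through event 5 a valid linearization exists; event 6 (e3 responding at time 6) ends that
checked exhaustively: 2 real-time-consistent orders of 3 completed operations, zero legal LIFO stack replays
one such order, e1, e2, e3, breaks at step 2 where e2 pop() → empty is illegal
one such order, e2, e1, e3, breaks at step 3 where e3 pop() → empty is illegal

not linearizable — minimal violating prefix: 6 events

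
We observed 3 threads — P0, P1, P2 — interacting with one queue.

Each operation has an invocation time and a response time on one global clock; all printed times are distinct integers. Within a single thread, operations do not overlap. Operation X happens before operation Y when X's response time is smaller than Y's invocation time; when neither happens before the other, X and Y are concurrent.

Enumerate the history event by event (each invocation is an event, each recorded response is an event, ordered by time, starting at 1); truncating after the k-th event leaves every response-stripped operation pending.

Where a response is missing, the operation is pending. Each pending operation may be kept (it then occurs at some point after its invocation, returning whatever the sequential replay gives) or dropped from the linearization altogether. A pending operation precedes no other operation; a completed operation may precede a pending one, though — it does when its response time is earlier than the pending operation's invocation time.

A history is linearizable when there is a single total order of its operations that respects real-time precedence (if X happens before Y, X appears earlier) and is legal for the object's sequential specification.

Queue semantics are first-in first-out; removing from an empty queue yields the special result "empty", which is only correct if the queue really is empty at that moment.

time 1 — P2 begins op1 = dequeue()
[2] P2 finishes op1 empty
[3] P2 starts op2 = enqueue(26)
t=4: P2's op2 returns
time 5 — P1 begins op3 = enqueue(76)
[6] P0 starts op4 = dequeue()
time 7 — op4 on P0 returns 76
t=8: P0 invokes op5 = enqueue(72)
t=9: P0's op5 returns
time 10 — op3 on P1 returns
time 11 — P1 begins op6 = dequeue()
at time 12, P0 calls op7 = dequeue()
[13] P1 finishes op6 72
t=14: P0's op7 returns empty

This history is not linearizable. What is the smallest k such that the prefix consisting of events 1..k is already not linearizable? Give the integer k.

7

events 1..6 are still linearizable — one witness is op1, op2:
1. op1 dequeue() → empty, leaving queue <>
2. op2 enqueue(26), leaving queue <26>
once event 7 joins (op4's response, time 7), exhaustive search finds no witness
no escape via the 1 pending operation (op3): every completion choice fails
e.g. op1, op2, op4 (pending dropped): illegal at step 3, since op4 dequeue() → 76 cannot apply there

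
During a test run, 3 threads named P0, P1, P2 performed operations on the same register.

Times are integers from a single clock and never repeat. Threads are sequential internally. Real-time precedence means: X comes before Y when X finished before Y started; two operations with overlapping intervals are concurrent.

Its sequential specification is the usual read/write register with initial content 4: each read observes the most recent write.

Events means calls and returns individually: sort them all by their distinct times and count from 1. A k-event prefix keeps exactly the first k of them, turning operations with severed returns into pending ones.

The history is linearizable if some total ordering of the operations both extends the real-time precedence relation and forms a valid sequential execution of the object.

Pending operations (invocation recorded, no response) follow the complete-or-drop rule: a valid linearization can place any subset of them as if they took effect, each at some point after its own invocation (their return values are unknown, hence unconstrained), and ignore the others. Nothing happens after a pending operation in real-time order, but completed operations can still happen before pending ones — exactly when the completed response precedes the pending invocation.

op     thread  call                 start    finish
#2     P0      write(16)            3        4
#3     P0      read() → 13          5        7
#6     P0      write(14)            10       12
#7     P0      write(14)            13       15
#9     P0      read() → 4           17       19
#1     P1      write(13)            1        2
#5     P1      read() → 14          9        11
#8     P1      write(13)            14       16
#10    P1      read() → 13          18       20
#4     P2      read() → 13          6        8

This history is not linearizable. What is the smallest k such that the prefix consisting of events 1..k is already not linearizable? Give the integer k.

one valid order for events 1..6 is #1, #2:
1. #1 write(13), leaving value 13
2. #2 write(16), leaving value 16
once event 7 joins (#3's response, time 7), exhaustive search finds no witness
including or dropping the 1 pending operation (#4) in any combination fails
one such order, #1, #2, #3 (pending dropped), breaks at step 3 where #3 read() → 13 is illegal

7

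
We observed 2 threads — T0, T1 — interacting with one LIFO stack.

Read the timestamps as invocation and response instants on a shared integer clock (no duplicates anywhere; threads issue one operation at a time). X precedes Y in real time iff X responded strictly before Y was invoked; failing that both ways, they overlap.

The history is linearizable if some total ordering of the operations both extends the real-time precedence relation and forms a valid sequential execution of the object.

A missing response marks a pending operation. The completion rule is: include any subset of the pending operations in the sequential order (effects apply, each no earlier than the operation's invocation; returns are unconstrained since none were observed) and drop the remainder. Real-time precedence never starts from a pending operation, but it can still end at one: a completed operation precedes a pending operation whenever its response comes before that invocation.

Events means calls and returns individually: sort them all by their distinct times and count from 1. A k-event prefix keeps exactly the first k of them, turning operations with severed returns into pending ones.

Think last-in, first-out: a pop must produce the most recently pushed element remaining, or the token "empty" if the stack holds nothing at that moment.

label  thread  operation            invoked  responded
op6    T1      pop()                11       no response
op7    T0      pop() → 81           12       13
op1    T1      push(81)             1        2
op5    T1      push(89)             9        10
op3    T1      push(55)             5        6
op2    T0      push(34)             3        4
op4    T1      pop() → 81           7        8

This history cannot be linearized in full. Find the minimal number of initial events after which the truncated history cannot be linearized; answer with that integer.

events 1..7 are linearizable, e.g. via op1, op2, op3:
after step 1 (op1 push(81)): stack <81>
after step 2 (op2 push(34)): stack <81,34>
after step 3 (op3 push(55)): stack <81,34,55>
event 8 — op4's response, time 8 — after it, nothing linearizes
take op1, op2, op3, op4: step 4 already fails, because op4 pop() → 81 cannot occur there

8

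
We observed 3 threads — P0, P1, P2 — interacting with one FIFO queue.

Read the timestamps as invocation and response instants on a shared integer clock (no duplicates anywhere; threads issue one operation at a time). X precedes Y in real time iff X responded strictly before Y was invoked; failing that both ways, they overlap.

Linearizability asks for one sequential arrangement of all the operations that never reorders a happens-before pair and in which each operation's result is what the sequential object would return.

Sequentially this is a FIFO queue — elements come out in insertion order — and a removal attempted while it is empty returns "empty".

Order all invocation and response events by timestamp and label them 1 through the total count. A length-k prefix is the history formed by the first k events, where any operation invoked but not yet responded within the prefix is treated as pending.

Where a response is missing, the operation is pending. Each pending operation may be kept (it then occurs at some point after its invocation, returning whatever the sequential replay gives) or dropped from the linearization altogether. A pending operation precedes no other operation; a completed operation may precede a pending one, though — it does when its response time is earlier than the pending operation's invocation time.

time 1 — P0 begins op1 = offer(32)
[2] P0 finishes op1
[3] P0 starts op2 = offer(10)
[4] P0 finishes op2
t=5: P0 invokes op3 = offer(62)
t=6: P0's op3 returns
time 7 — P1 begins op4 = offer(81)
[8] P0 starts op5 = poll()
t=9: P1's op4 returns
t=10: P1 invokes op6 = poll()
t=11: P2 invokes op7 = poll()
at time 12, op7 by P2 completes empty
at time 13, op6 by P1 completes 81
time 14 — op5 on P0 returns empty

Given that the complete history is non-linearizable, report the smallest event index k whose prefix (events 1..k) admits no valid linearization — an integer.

12

a valid linearization of events 1..11 exists, for instance op1, op2, op3, op4:
after step 1 (op1 offer(32)): queue <32>
after step 2 (op2 offer(10)): queue <32,10>
after step 3 (op3 offer(62)): queue <32,10,62>
after step 4 (op4 offer(81)): queue <32,10,62,81>
at event 12 (op7's time-12 response) nothing linearizes any more
every completion of the 2 pending operations (op5, op6) was checked; none linearizes
take op1, op2, op3, op4, op7 (pending dropped): step 5 already fails, because op7 poll() → empty cannot occur there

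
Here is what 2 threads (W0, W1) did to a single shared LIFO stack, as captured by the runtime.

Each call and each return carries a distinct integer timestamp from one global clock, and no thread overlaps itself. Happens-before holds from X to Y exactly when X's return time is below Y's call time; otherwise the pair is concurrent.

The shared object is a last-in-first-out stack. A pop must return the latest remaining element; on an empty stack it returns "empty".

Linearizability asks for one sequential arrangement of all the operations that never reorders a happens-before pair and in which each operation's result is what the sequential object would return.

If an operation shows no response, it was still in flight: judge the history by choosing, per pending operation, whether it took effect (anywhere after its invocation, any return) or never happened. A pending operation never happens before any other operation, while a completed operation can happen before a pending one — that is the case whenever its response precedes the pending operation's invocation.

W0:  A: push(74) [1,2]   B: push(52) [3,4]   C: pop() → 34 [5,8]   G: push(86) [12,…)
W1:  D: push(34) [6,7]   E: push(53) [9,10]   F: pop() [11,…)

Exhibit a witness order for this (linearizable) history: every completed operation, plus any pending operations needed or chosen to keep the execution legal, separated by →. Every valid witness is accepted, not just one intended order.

1. A push(74), leaving stack <74>
2. B push(52), leaving stack <74,52>
3. D push(34), leaving stack <74,52,34>
4. C pop() → 34, leaving stack <74,52>
5. E push(53), leaving stack <74,52,53>

A → B → D → C → E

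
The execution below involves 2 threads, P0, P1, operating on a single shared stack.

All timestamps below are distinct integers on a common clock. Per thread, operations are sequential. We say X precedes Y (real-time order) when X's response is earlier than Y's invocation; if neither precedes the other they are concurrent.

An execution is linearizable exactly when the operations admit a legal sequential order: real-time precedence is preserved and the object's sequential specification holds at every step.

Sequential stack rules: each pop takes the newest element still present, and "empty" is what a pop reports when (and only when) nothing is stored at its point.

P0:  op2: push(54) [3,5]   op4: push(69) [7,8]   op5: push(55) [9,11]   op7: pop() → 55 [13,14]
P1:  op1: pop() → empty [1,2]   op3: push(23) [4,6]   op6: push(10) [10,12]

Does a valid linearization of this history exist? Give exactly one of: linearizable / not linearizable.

linearizable

a witness: op1, op2, op3, op4, op6, op5, op7
1. op1 pop() → empty, leaving stack <>
2. op2 push(54), leaving stack <54>
3. op3 push(23), leaving stack <54,23>
4. op4 push(69), leaving stack <54,23,69>
5. op6 push(10), leaving stack <54,23,69,10>
6. op5 push(55), leaving stack <54,23,69,10,55>
7. op7 pop() → 55, leaving stack <54,23,69,10>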